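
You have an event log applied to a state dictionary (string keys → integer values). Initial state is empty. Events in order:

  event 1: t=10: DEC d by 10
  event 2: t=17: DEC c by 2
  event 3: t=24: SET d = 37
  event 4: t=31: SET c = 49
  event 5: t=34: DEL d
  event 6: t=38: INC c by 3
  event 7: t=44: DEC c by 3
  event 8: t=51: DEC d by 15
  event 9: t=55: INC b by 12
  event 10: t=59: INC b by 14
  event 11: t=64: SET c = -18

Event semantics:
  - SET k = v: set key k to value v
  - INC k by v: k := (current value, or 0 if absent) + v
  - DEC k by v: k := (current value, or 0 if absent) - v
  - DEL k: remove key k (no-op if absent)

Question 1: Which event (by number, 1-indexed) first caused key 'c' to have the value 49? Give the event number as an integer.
Answer: 4

Derivation:
Looking for first event where c becomes 49:
  event 2: c = -2
  event 3: c = -2
  event 4: c -2 -> 49  <-- first match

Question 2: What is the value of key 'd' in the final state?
Answer: -15

Derivation:
Track key 'd' through all 11 events:
  event 1 (t=10: DEC d by 10): d (absent) -> -10
  event 2 (t=17: DEC c by 2): d unchanged
  event 3 (t=24: SET d = 37): d -10 -> 37
  event 4 (t=31: SET c = 49): d unchanged
  event 5 (t=34: DEL d): d 37 -> (absent)
  event 6 (t=38: INC c by 3): d unchanged
  event 7 (t=44: DEC c by 3): d unchanged
  event 8 (t=51: DEC d by 15): d (absent) -> -15
  event 9 (t=55: INC b by 12): d unchanged
  event 10 (t=59: INC b by 14): d unchanged
  event 11 (t=64: SET c = -18): d unchanged
Final: d = -15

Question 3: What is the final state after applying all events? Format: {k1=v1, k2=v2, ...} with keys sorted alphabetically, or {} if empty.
Answer: {b=26, c=-18, d=-15}

Derivation:
  after event 1 (t=10: DEC d by 10): {d=-10}
  after event 2 (t=17: DEC c by 2): {c=-2, d=-10}
  after event 3 (t=24: SET d = 37): {c=-2, d=37}
  after event 4 (t=31: SET c = 49): {c=49, d=37}
  after event 5 (t=34: DEL d): {c=49}
  after event 6 (t=38: INC c by 3): {c=52}
  after event 7 (t=44: DEC c by 3): {c=49}
  after event 8 (t=51: DEC d by 15): {c=49, d=-15}
  after event 9 (t=55: INC b by 12): {b=12, c=49, d=-15}
  after event 10 (t=59: INC b by 14): {b=26, c=49, d=-15}
  after event 11 (t=64: SET c = -18): {b=26, c=-18, d=-15}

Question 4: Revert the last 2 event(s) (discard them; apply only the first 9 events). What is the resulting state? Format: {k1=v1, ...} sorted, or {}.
Answer: {b=12, c=49, d=-15}

Derivation:
Keep first 9 events (discard last 2):
  after event 1 (t=10: DEC d by 10): {d=-10}
  after event 2 (t=17: DEC c by 2): {c=-2, d=-10}
  after event 3 (t=24: SET d = 37): {c=-2, d=37}
  after event 4 (t=31: SET c = 49): {c=49, d=37}
  after event 5 (t=34: DEL d): {c=49}
  after event 6 (t=38: INC c by 3): {c=52}
  after event 7 (t=44: DEC c by 3): {c=49}
  after event 8 (t=51: DEC d by 15): {c=49, d=-15}
  after event 9 (t=55: INC b by 12): {b=12, c=49, d=-15}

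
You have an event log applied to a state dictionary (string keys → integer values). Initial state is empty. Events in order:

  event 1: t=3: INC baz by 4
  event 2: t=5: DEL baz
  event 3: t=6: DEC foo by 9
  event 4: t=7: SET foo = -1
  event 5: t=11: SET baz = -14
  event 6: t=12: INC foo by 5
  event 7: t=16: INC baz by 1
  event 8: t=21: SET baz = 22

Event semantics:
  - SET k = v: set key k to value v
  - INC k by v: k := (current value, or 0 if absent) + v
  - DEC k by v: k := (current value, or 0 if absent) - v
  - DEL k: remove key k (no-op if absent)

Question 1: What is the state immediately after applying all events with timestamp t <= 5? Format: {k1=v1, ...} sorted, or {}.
Apply events with t <= 5 (2 events):
  after event 1 (t=3: INC baz by 4): {baz=4}
  after event 2 (t=5: DEL baz): {}

Answer: {}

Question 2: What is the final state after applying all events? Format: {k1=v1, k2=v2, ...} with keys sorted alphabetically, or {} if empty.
Answer: {baz=22, foo=4}

Derivation:
  after event 1 (t=3: INC baz by 4): {baz=4}
  after event 2 (t=5: DEL baz): {}
  after event 3 (t=6: DEC foo by 9): {foo=-9}
  after event 4 (t=7: SET foo = -1): {foo=-1}
  after event 5 (t=11: SET baz = -14): {baz=-14, foo=-1}
  after event 6 (t=12: INC foo by 5): {baz=-14, foo=4}
  after event 7 (t=16: INC baz by 1): {baz=-13, foo=4}
  after event 8 (t=21: SET baz = 22): {baz=22, foo=4}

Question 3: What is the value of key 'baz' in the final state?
Track key 'baz' through all 8 events:
  event 1 (t=3: INC baz by 4): baz (absent) -> 4
  event 2 (t=5: DEL baz): baz 4 -> (absent)
  event 3 (t=6: DEC foo by 9): baz unchanged
  event 4 (t=7: SET foo = -1): baz unchanged
  event 5 (t=11: SET baz = -14): baz (absent) -> -14
  event 6 (t=12: INC foo by 5): baz unchanged
  event 7 (t=16: INC baz by 1): baz -14 -> -13
  event 8 (t=21: SET baz = 22): baz -13 -> 22
Final: baz = 22

Answer: 22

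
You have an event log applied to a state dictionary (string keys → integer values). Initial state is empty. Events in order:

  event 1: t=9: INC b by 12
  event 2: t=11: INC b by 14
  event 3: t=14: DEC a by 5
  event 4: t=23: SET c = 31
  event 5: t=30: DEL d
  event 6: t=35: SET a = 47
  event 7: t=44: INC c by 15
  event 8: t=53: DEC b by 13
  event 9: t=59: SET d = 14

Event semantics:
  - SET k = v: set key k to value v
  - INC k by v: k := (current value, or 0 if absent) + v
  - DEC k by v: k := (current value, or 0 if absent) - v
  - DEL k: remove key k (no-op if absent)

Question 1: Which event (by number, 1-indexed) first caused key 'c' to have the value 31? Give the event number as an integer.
Looking for first event where c becomes 31:
  event 4: c (absent) -> 31  <-- first match

Answer: 4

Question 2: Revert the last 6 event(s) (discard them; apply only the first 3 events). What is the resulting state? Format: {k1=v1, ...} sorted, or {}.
Answer: {a=-5, b=26}

Derivation:
Keep first 3 events (discard last 6):
  after event 1 (t=9: INC b by 12): {b=12}
  after event 2 (t=11: INC b by 14): {b=26}
  after event 3 (t=14: DEC a by 5): {a=-5, b=26}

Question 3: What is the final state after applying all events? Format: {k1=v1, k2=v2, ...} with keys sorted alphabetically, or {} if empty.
Answer: {a=47, b=13, c=46, d=14}

Derivation:
  after event 1 (t=9: INC b by 12): {b=12}
  after event 2 (t=11: INC b by 14): {b=26}
  after event 3 (t=14: DEC a by 5): {a=-5, b=26}
  after event 4 (t=23: SET c = 31): {a=-5, b=26, c=31}
  after event 5 (t=30: DEL d): {a=-5, b=26, c=31}
  after event 6 (t=35: SET a = 47): {a=47, b=26, c=31}
  after event 7 (t=44: INC c by 15): {a=47, b=26, c=46}
  after event 8 (t=53: DEC b by 13): {a=47, b=13, c=46}
  after event 9 (t=59: SET d = 14): {a=47, b=13, c=46, d=14}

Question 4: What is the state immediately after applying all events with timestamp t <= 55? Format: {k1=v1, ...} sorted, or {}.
Answer: {a=47, b=13, c=46}

Derivation:
Apply events with t <= 55 (8 events):
  after event 1 (t=9: INC b by 12): {b=12}
  after event 2 (t=11: INC b by 14): {b=26}
  after event 3 (t=14: DEC a by 5): {a=-5, b=26}
  after event 4 (t=23: SET c = 31): {a=-5, b=26, c=31}
  after event 5 (t=30: DEL d): {a=-5, b=26, c=31}
  after event 6 (t=35: SET a = 47): {a=47, b=26, c=31}
  after event 7 (t=44: INC c by 15): {a=47, b=26, c=46}
  after event 8 (t=53: DEC b by 13): {a=47, b=13, c=46}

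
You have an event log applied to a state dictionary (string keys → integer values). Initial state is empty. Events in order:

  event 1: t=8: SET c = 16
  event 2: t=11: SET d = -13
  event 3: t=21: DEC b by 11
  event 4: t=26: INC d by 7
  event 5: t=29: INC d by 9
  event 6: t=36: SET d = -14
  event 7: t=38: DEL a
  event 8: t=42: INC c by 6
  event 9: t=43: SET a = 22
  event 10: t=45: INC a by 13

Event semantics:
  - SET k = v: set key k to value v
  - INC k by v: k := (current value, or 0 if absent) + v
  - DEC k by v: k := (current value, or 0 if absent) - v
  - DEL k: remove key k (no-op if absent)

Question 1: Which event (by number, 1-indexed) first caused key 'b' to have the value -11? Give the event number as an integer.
Looking for first event where b becomes -11:
  event 3: b (absent) -> -11  <-- first match

Answer: 3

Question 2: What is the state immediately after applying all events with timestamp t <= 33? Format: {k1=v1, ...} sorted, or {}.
Answer: {b=-11, c=16, d=3}

Derivation:
Apply events with t <= 33 (5 events):
  after event 1 (t=8: SET c = 16): {c=16}
  after event 2 (t=11: SET d = -13): {c=16, d=-13}
  after event 3 (t=21: DEC b by 11): {b=-11, c=16, d=-13}
  after event 4 (t=26: INC d by 7): {b=-11, c=16, d=-6}
  after event 5 (t=29: INC d by 9): {b=-11, c=16, d=3}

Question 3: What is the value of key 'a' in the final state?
Track key 'a' through all 10 events:
  event 1 (t=8: SET c = 16): a unchanged
  event 2 (t=11: SET d = -13): a unchanged
  event 3 (t=21: DEC b by 11): a unchanged
  event 4 (t=26: INC d by 7): a unchanged
  event 5 (t=29: INC d by 9): a unchanged
  event 6 (t=36: SET d = -14): a unchanged
  event 7 (t=38: DEL a): a (absent) -> (absent)
  event 8 (t=42: INC c by 6): a unchanged
  event 9 (t=43: SET a = 22): a (absent) -> 22
  event 10 (t=45: INC a by 13): a 22 -> 35
Final: a = 35

Answer: 35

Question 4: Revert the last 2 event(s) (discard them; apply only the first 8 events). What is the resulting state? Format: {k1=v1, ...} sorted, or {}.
Answer: {b=-11, c=22, d=-14}

Derivation:
Keep first 8 events (discard last 2):
  after event 1 (t=8: SET c = 16): {c=16}
  after event 2 (t=11: SET d = -13): {c=16, d=-13}
  after event 3 (t=21: DEC b by 11): {b=-11, c=16, d=-13}
  after event 4 (t=26: INC d by 7): {b=-11, c=16, d=-6}
  after event 5 (t=29: INC d by 9): {b=-11, c=16, d=3}
  after event 6 (t=36: SET d = -14): {b=-11, c=16, d=-14}
  after event 7 (t=38: DEL a): {b=-11, c=16, d=-14}
  after event 8 (t=42: INC c by 6): {b=-11, c=22, d=-14}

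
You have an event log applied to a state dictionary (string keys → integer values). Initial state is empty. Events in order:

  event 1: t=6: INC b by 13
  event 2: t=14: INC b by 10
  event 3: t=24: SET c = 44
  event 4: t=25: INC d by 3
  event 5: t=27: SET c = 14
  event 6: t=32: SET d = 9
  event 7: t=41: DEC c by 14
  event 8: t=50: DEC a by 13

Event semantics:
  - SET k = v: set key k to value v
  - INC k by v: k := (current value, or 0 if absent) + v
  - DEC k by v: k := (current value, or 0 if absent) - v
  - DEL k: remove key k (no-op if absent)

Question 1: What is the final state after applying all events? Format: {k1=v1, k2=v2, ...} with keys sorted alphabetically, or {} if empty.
Answer: {a=-13, b=23, c=0, d=9}

Derivation:
  after event 1 (t=6: INC b by 13): {b=13}
  after event 2 (t=14: INC b by 10): {b=23}
  after event 3 (t=24: SET c = 44): {b=23, c=44}
  after event 4 (t=25: INC d by 3): {b=23, c=44, d=3}
  after event 5 (t=27: SET c = 14): {b=23, c=14, d=3}
  after event 6 (t=32: SET d = 9): {b=23, c=14, d=9}
  after event 7 (t=41: DEC c by 14): {b=23, c=0, d=9}
  after event 8 (t=50: DEC a by 13): {a=-13, b=23, c=0, d=9}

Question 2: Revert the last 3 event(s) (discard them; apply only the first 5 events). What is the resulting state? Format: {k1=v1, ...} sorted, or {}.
Keep first 5 events (discard last 3):
  after event 1 (t=6: INC b by 13): {b=13}
  after event 2 (t=14: INC b by 10): {b=23}
  after event 3 (t=24: SET c = 44): {b=23, c=44}
  after event 4 (t=25: INC d by 3): {b=23, c=44, d=3}
  after event 5 (t=27: SET c = 14): {b=23, c=14, d=3}

Answer: {b=23, c=14, d=3}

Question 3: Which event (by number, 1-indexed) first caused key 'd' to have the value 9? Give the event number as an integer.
Answer: 6

Derivation:
Looking for first event where d becomes 9:
  event 4: d = 3
  event 5: d = 3
  event 6: d 3 -> 9  <-- first match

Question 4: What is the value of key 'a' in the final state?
Track key 'a' through all 8 events:
  event 1 (t=6: INC b by 13): a unchanged
  event 2 (t=14: INC b by 10): a unchanged
  event 3 (t=24: SET c = 44): a unchanged
  event 4 (t=25: INC d by 3): a unchanged
  event 5 (t=27: SET c = 14): a unchanged
  event 6 (t=32: SET d = 9): a unchanged
  event 7 (t=41: DEC c by 14): a unchanged
  event 8 (t=50: DEC a by 13): a (absent) -> -13
Final: a = -13

Answer: -13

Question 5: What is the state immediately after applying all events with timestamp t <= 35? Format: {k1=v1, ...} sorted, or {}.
Apply events with t <= 35 (6 events):
  after event 1 (t=6: INC b by 13): {b=13}
  after event 2 (t=14: INC b by 10): {b=23}
  after event 3 (t=24: SET c = 44): {b=23, c=44}
  after event 4 (t=25: INC d by 3): {b=23, c=44, d=3}
  after event 5 (t=27: SET c = 14): {b=23, c=14, d=3}
  after event 6 (t=32: SET d = 9): {b=23, c=14, d=9}

Answer: {b=23, c=14, d=9}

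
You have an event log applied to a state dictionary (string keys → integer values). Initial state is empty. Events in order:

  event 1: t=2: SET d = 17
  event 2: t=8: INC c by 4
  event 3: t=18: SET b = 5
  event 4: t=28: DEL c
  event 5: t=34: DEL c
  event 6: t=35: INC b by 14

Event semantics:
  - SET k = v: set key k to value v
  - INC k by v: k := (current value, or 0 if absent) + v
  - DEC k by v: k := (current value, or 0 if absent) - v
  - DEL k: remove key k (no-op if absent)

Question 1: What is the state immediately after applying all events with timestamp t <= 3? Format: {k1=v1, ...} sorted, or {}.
Apply events with t <= 3 (1 events):
  after event 1 (t=2: SET d = 17): {d=17}

Answer: {d=17}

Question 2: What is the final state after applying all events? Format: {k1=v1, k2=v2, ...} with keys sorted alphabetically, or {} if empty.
Answer: {b=19, d=17}

Derivation:
  after event 1 (t=2: SET d = 17): {d=17}
  after event 2 (t=8: INC c by 4): {c=4, d=17}
  after event 3 (t=18: SET b = 5): {b=5, c=4, d=17}
  after event 4 (t=28: DEL c): {b=5, d=17}
  after event 5 (t=34: DEL c): {b=5, d=17}
  after event 6 (t=35: INC b by 14): {b=19, d=17}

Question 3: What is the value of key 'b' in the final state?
Track key 'b' through all 6 events:
  event 1 (t=2: SET d = 17): b unchanged
  event 2 (t=8: INC c by 4): b unchanged
  event 3 (t=18: SET b = 5): b (absent) -> 5
  event 4 (t=28: DEL c): b unchanged
  event 5 (t=34: DEL c): b unchanged
  event 6 (t=35: INC b by 14): b 5 -> 19
Final: b = 19

Answer: 19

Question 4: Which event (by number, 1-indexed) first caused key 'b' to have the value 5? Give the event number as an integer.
Answer: 3

Derivation:
Looking for first event where b becomes 5:
  event 3: b (absent) -> 5  <-- first match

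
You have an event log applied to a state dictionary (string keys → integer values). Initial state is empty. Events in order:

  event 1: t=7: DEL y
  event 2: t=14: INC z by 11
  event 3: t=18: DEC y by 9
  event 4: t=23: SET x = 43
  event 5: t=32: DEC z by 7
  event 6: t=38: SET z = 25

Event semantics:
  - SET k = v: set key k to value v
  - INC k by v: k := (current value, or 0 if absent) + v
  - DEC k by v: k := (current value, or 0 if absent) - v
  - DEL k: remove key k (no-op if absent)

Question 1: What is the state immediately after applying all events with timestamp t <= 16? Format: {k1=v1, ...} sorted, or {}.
Answer: {z=11}

Derivation:
Apply events with t <= 16 (2 events):
  after event 1 (t=7: DEL y): {}
  after event 2 (t=14: INC z by 11): {z=11}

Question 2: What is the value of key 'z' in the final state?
Track key 'z' through all 6 events:
  event 1 (t=7: DEL y): z unchanged
  event 2 (t=14: INC z by 11): z (absent) -> 11
  event 3 (t=18: DEC y by 9): z unchanged
  event 4 (t=23: SET x = 43): z unchanged
  event 5 (t=32: DEC z by 7): z 11 -> 4
  event 6 (t=38: SET z = 25): z 4 -> 25
Final: z = 25

Answer: 25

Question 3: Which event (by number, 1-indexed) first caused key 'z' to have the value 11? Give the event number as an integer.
Answer: 2

Derivation:
Looking for first event where z becomes 11:
  event 2: z (absent) -> 11  <-- first match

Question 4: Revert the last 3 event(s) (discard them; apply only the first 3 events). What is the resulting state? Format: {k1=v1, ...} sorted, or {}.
Answer: {y=-9, z=11}

Derivation:
Keep first 3 events (discard last 3):
  after event 1 (t=7: DEL y): {}
  after event 2 (t=14: INC z by 11): {z=11}
  after event 3 (t=18: DEC y by 9): {y=-9, z=11}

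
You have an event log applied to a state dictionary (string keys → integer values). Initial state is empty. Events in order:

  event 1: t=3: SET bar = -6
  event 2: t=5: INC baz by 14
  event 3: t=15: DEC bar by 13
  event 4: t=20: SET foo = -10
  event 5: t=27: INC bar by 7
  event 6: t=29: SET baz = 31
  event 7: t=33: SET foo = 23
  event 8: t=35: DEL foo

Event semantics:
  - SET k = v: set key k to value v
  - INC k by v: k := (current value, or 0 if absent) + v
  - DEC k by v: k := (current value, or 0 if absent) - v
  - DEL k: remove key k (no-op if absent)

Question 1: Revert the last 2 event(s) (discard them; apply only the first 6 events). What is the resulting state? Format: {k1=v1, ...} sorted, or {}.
Keep first 6 events (discard last 2):
  after event 1 (t=3: SET bar = -6): {bar=-6}
  after event 2 (t=5: INC baz by 14): {bar=-6, baz=14}
  after event 3 (t=15: DEC bar by 13): {bar=-19, baz=14}
  after event 4 (t=20: SET foo = -10): {bar=-19, baz=14, foo=-10}
  after event 5 (t=27: INC bar by 7): {bar=-12, baz=14, foo=-10}
  after event 6 (t=29: SET baz = 31): {bar=-12, baz=31, foo=-10}

Answer: {bar=-12, baz=31, foo=-10}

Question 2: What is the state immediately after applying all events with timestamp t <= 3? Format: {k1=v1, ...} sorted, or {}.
Answer: {bar=-6}

Derivation:
Apply events with t <= 3 (1 events):
  after event 1 (t=3: SET bar = -6): {bar=-6}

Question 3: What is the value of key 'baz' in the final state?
Answer: 31

Derivation:
Track key 'baz' through all 8 events:
  event 1 (t=3: SET bar = -6): baz unchanged
  event 2 (t=5: INC baz by 14): baz (absent) -> 14
  event 3 (t=15: DEC bar by 13): baz unchanged
  event 4 (t=20: SET foo = -10): baz unchanged
  event 5 (t=27: INC bar by 7): baz unchanged
  event 6 (t=29: SET baz = 31): baz 14 -> 31
  event 7 (t=33: SET foo = 23): baz unchanged
  event 8 (t=35: DEL foo): baz unchanged
Final: baz = 31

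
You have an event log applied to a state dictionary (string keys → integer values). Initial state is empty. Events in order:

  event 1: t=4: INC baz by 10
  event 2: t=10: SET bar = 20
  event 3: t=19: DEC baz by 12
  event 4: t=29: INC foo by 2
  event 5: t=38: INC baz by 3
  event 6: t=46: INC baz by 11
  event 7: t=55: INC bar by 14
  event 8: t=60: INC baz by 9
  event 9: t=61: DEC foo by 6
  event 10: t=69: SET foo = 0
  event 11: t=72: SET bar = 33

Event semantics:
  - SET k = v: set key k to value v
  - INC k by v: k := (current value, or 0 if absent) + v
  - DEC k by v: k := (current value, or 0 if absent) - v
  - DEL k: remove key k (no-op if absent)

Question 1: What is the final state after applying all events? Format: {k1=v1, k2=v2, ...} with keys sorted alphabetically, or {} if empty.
  after event 1 (t=4: INC baz by 10): {baz=10}
  after event 2 (t=10: SET bar = 20): {bar=20, baz=10}
  after event 3 (t=19: DEC baz by 12): {bar=20, baz=-2}
  after event 4 (t=29: INC foo by 2): {bar=20, baz=-2, foo=2}
  after event 5 (t=38: INC baz by 3): {bar=20, baz=1, foo=2}
  after event 6 (t=46: INC baz by 11): {bar=20, baz=12, foo=2}
  after event 7 (t=55: INC bar by 14): {bar=34, baz=12, foo=2}
  after event 8 (t=60: INC baz by 9): {bar=34, baz=21, foo=2}
  after event 9 (t=61: DEC foo by 6): {bar=34, baz=21, foo=-4}
  after event 10 (t=69: SET foo = 0): {bar=34, baz=21, foo=0}
  after event 11 (t=72: SET bar = 33): {bar=33, baz=21, foo=0}

Answer: {bar=33, baz=21, foo=0}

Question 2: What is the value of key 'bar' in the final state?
Track key 'bar' through all 11 events:
  event 1 (t=4: INC baz by 10): bar unchanged
  event 2 (t=10: SET bar = 20): bar (absent) -> 20
  event 3 (t=19: DEC baz by 12): bar unchanged
  event 4 (t=29: INC foo by 2): bar unchanged
  event 5 (t=38: INC baz by 3): bar unchanged
  event 6 (t=46: INC baz by 11): bar unchanged
  event 7 (t=55: INC bar by 14): bar 20 -> 34
  event 8 (t=60: INC baz by 9): bar unchanged
  event 9 (t=61: DEC foo by 6): bar unchanged
  event 10 (t=69: SET foo = 0): bar unchanged
  event 11 (t=72: SET bar = 33): bar 34 -> 33
Final: bar = 33

Answer: 33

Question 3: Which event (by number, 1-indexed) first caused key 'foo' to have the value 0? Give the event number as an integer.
Answer: 10

Derivation:
Looking for first event where foo becomes 0:
  event 4: foo = 2
  event 5: foo = 2
  event 6: foo = 2
  event 7: foo = 2
  event 8: foo = 2
  event 9: foo = -4
  event 10: foo -4 -> 0  <-- first match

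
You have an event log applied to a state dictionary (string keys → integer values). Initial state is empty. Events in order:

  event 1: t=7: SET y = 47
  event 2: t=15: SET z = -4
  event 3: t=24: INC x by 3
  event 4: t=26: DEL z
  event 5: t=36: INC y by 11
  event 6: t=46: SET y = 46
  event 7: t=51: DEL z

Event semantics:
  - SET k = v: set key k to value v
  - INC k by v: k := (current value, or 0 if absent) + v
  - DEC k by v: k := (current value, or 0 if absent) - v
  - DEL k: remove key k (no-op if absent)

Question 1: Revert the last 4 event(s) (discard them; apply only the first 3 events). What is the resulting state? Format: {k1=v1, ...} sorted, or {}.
Keep first 3 events (discard last 4):
  after event 1 (t=7: SET y = 47): {y=47}
  after event 2 (t=15: SET z = -4): {y=47, z=-4}
  after event 3 (t=24: INC x by 3): {x=3, y=47, z=-4}

Answer: {x=3, y=47, z=-4}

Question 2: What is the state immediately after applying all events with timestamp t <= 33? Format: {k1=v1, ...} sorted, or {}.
Apply events with t <= 33 (4 events):
  after event 1 (t=7: SET y = 47): {y=47}
  after event 2 (t=15: SET z = -4): {y=47, z=-4}
  after event 3 (t=24: INC x by 3): {x=3, y=47, z=-4}
  after event 4 (t=26: DEL z): {x=3, y=47}

Answer: {x=3, y=47}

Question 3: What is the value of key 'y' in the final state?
Answer: 46

Derivation:
Track key 'y' through all 7 events:
  event 1 (t=7: SET y = 47): y (absent) -> 47
  event 2 (t=15: SET z = -4): y unchanged
  event 3 (t=24: INC x by 3): y unchanged
  event 4 (t=26: DEL z): y unchanged
  event 5 (t=36: INC y by 11): y 47 -> 58
  event 6 (t=46: SET y = 46): y 58 -> 46
  event 7 (t=51: DEL z): y unchanged
Final: y = 46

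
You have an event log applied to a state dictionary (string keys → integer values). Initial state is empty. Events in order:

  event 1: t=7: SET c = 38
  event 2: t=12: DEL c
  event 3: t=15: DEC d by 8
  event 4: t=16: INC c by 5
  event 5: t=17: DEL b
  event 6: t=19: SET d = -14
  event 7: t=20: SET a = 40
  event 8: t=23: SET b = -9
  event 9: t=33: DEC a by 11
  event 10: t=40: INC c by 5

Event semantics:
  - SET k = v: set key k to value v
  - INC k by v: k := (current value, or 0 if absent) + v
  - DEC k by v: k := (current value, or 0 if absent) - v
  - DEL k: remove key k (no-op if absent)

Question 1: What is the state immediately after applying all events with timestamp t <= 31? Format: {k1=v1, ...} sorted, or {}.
Apply events with t <= 31 (8 events):
  after event 1 (t=7: SET c = 38): {c=38}
  after event 2 (t=12: DEL c): {}
  after event 3 (t=15: DEC d by 8): {d=-8}
  after event 4 (t=16: INC c by 5): {c=5, d=-8}
  after event 5 (t=17: DEL b): {c=5, d=-8}
  after event 6 (t=19: SET d = -14): {c=5, d=-14}
  after event 7 (t=20: SET a = 40): {a=40, c=5, d=-14}
  after event 8 (t=23: SET b = -9): {a=40, b=-9, c=5, d=-14}

Answer: {a=40, b=-9, c=5, d=-14}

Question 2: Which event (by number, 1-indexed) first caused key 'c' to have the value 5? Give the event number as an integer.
Answer: 4

Derivation:
Looking for first event where c becomes 5:
  event 1: c = 38
  event 2: c = (absent)
  event 4: c (absent) -> 5  <-- first match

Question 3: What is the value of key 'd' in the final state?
Answer: -14

Derivation:
Track key 'd' through all 10 events:
  event 1 (t=7: SET c = 38): d unchanged
  event 2 (t=12: DEL c): d unchanged
  event 3 (t=15: DEC d by 8): d (absent) -> -8
  event 4 (t=16: INC c by 5): d unchanged
  event 5 (t=17: DEL b): d unchanged
  event 6 (t=19: SET d = -14): d -8 -> -14
  event 7 (t=20: SET a = 40): d unchanged
  event 8 (t=23: SET b = -9): d unchanged
  event 9 (t=33: DEC a by 11): d unchanged
  event 10 (t=40: INC c by 5): d unchanged
Final: d = -14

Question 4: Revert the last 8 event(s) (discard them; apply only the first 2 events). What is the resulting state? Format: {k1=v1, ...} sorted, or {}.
Answer: {}

Derivation:
Keep first 2 events (discard last 8):
  after event 1 (t=7: SET c = 38): {c=38}
  after event 2 (t=12: DEL c): {}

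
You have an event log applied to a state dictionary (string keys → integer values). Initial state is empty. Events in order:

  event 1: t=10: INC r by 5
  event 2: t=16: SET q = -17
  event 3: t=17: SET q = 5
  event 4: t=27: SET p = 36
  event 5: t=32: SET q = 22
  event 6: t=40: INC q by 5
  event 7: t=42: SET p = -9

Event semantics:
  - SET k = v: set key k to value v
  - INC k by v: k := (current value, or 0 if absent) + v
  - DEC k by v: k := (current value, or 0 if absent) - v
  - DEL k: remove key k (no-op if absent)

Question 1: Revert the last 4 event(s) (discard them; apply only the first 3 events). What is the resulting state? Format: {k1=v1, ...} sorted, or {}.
Answer: {q=5, r=5}

Derivation:
Keep first 3 events (discard last 4):
  after event 1 (t=10: INC r by 5): {r=5}
  after event 2 (t=16: SET q = -17): {q=-17, r=5}
  after event 3 (t=17: SET q = 5): {q=5, r=5}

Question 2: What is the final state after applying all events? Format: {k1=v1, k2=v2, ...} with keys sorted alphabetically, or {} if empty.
  after event 1 (t=10: INC r by 5): {r=5}
  after event 2 (t=16: SET q = -17): {q=-17, r=5}
  after event 3 (t=17: SET q = 5): {q=5, r=5}
  after event 4 (t=27: SET p = 36): {p=36, q=5, r=5}
  after event 5 (t=32: SET q = 22): {p=36, q=22, r=5}
  after event 6 (t=40: INC q by 5): {p=36, q=27, r=5}
  after event 7 (t=42: SET p = -9): {p=-9, q=27, r=5}

Answer: {p=-9, q=27, r=5}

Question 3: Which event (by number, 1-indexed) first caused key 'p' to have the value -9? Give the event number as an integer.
Looking for first event where p becomes -9:
  event 4: p = 36
  event 5: p = 36
  event 6: p = 36
  event 7: p 36 -> -9  <-- first match

Answer: 7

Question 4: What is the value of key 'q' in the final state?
Answer: 27

Derivation:
Track key 'q' through all 7 events:
  event 1 (t=10: INC r by 5): q unchanged
  event 2 (t=16: SET q = -17): q (absent) -> -17
  event 3 (t=17: SET q = 5): q -17 -> 5
  event 4 (t=27: SET p = 36): q unchanged
  event 5 (t=32: SET q = 22): q 5 -> 22
  event 6 (t=40: INC q by 5): q 22 -> 27
  event 7 (t=42: SET p = -9): q unchanged
Final: q = 27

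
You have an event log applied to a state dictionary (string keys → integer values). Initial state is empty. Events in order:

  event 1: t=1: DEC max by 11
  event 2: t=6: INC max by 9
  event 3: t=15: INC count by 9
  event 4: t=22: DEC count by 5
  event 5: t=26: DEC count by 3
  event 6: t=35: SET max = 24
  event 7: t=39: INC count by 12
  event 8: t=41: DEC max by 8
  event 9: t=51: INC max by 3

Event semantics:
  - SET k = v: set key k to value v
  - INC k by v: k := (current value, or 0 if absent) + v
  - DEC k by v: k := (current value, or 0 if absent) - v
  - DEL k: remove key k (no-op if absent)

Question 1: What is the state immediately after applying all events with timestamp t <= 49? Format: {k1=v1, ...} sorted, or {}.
Apply events with t <= 49 (8 events):
  after event 1 (t=1: DEC max by 11): {max=-11}
  after event 2 (t=6: INC max by 9): {max=-2}
  after event 3 (t=15: INC count by 9): {count=9, max=-2}
  after event 4 (t=22: DEC count by 5): {count=4, max=-2}
  after event 5 (t=26: DEC count by 3): {count=1, max=-2}
  after event 6 (t=35: SET max = 24): {count=1, max=24}
  after event 7 (t=39: INC count by 12): {count=13, max=24}
  after event 8 (t=41: DEC max by 8): {count=13, max=16}

Answer: {count=13, max=16}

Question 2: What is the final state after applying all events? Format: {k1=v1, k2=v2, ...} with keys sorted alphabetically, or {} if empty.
  after event 1 (t=1: DEC max by 11): {max=-11}
  after event 2 (t=6: INC max by 9): {max=-2}
  after event 3 (t=15: INC count by 9): {count=9, max=-2}
  after event 4 (t=22: DEC count by 5): {count=4, max=-2}
  after event 5 (t=26: DEC count by 3): {count=1, max=-2}
  after event 6 (t=35: SET max = 24): {count=1, max=24}
  after event 7 (t=39: INC count by 12): {count=13, max=24}
  after event 8 (t=41: DEC max by 8): {count=13, max=16}
  after event 9 (t=51: INC max by 3): {count=13, max=19}

Answer: {count=13, max=19}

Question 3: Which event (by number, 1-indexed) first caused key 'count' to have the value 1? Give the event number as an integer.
Answer: 5

Derivation:
Looking for first event where count becomes 1:
  event 3: count = 9
  event 4: count = 4
  event 5: count 4 -> 1  <-- first match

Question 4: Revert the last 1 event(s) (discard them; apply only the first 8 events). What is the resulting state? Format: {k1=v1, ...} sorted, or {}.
Keep first 8 events (discard last 1):
  after event 1 (t=1: DEC max by 11): {max=-11}
  after event 2 (t=6: INC max by 9): {max=-2}
  after event 3 (t=15: INC count by 9): {count=9, max=-2}
  after event 4 (t=22: DEC count by 5): {count=4, max=-2}
  after event 5 (t=26: DEC count by 3): {count=1, max=-2}
  after event 6 (t=35: SET max = 24): {count=1, max=24}
  after event 7 (t=39: INC count by 12): {count=13, max=24}
  after event 8 (t=41: DEC max by 8): {count=13, max=16}

Answer: {count=13, max=16}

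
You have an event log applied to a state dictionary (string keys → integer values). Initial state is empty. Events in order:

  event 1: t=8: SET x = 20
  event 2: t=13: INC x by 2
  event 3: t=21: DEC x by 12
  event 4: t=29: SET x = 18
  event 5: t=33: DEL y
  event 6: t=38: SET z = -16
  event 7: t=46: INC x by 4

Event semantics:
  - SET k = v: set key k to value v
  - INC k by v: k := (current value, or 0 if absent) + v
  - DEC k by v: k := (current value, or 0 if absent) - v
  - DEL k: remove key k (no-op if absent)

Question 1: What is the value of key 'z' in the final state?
Track key 'z' through all 7 events:
  event 1 (t=8: SET x = 20): z unchanged
  event 2 (t=13: INC x by 2): z unchanged
  event 3 (t=21: DEC x by 12): z unchanged
  event 4 (t=29: SET x = 18): z unchanged
  event 5 (t=33: DEL y): z unchanged
  event 6 (t=38: SET z = -16): z (absent) -> -16
  event 7 (t=46: INC x by 4): z unchanged
Final: z = -16

Answer: -16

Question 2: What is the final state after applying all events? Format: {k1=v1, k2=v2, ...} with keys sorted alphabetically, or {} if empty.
  after event 1 (t=8: SET x = 20): {x=20}
  after event 2 (t=13: INC x by 2): {x=22}
  after event 3 (t=21: DEC x by 12): {x=10}
  after event 4 (t=29: SET x = 18): {x=18}
  after event 5 (t=33: DEL y): {x=18}
  after event 6 (t=38: SET z = -16): {x=18, z=-16}
  after event 7 (t=46: INC x by 4): {x=22, z=-16}

Answer: {x=22, z=-16}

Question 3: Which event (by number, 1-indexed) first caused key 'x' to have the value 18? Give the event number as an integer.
Looking for first event where x becomes 18:
  event 1: x = 20
  event 2: x = 22
  event 3: x = 10
  event 4: x 10 -> 18  <-- first match

Answer: 4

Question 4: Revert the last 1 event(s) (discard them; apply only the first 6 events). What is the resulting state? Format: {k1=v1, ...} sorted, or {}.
Keep first 6 events (discard last 1):
  after event 1 (t=8: SET x = 20): {x=20}
  after event 2 (t=13: INC x by 2): {x=22}
  after event 3 (t=21: DEC x by 12): {x=10}
  after event 4 (t=29: SET x = 18): {x=18}
  after event 5 (t=33: DEL y): {x=18}
  after event 6 (t=38: SET z = -16): {x=18, z=-16}

Answer: {x=18, z=-16}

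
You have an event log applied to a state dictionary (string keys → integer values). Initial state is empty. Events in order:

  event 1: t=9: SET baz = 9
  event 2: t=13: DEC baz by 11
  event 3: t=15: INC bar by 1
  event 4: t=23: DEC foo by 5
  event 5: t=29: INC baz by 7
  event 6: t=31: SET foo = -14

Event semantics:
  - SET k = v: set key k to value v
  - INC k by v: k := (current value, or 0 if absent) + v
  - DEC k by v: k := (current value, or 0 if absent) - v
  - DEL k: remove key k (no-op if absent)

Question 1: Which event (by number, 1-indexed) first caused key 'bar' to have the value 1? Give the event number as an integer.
Answer: 3

Derivation:
Looking for first event where bar becomes 1:
  event 3: bar (absent) -> 1  <-- first match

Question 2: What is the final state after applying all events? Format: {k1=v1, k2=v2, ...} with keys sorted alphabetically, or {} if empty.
  after event 1 (t=9: SET baz = 9): {baz=9}
  after event 2 (t=13: DEC baz by 11): {baz=-2}
  after event 3 (t=15: INC bar by 1): {bar=1, baz=-2}
  after event 4 (t=23: DEC foo by 5): {bar=1, baz=-2, foo=-5}
  after event 5 (t=29: INC baz by 7): {bar=1, baz=5, foo=-5}
  after event 6 (t=31: SET foo = -14): {bar=1, baz=5, foo=-14}

Answer: {bar=1, baz=5, foo=-14}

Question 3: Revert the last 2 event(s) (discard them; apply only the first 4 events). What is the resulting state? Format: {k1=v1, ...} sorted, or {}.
Answer: {bar=1, baz=-2, foo=-5}

Derivation:
Keep first 4 events (discard last 2):
  after event 1 (t=9: SET baz = 9): {baz=9}
  after event 2 (t=13: DEC baz by 11): {baz=-2}
  after event 3 (t=15: INC bar by 1): {bar=1, baz=-2}
  after event 4 (t=23: DEC foo by 5): {bar=1, baz=-2, foo=-5}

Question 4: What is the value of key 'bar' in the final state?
Track key 'bar' through all 6 events:
  event 1 (t=9: SET baz = 9): bar unchanged
  event 2 (t=13: DEC baz by 11): bar unchanged
  event 3 (t=15: INC bar by 1): bar (absent) -> 1
  event 4 (t=23: DEC foo by 5): bar unchanged
  event 5 (t=29: INC baz by 7): bar unchanged
  event 6 (t=31: SET foo = -14): bar unchanged
Final: bar = 1

Answer: 1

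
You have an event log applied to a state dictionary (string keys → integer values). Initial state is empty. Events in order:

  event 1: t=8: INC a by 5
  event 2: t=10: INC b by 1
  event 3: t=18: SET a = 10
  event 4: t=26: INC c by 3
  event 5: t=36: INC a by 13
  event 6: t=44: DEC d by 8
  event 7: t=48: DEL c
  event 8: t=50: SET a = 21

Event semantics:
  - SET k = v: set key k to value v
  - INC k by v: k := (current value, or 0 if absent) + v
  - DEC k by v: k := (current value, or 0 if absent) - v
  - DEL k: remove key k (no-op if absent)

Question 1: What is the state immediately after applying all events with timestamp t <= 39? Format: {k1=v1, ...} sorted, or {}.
Answer: {a=23, b=1, c=3}

Derivation:
Apply events with t <= 39 (5 events):
  after event 1 (t=8: INC a by 5): {a=5}
  after event 2 (t=10: INC b by 1): {a=5, b=1}
  after event 3 (t=18: SET a = 10): {a=10, b=1}
  after event 4 (t=26: INC c by 3): {a=10, b=1, c=3}
  after event 5 (t=36: INC a by 13): {a=23, b=1, c=3}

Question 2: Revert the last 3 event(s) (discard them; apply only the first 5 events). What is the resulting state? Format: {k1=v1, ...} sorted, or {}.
Keep first 5 events (discard last 3):
  after event 1 (t=8: INC a by 5): {a=5}
  after event 2 (t=10: INC b by 1): {a=5, b=1}
  after event 3 (t=18: SET a = 10): {a=10, b=1}
  after event 4 (t=26: INC c by 3): {a=10, b=1, c=3}
  after event 5 (t=36: INC a by 13): {a=23, b=1, c=3}

Answer: {a=23, b=1, c=3}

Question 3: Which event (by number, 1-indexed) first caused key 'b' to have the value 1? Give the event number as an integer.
Looking for first event where b becomes 1:
  event 2: b (absent) -> 1  <-- first match

Answer: 2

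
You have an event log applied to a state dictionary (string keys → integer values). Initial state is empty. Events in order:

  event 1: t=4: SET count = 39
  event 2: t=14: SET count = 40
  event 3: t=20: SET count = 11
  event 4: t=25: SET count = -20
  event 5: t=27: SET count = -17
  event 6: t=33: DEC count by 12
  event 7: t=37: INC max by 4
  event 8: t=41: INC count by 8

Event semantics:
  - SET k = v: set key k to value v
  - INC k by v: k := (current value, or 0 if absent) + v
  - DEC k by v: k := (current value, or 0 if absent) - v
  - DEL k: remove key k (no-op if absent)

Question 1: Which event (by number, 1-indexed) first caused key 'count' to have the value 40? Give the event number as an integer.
Looking for first event where count becomes 40:
  event 1: count = 39
  event 2: count 39 -> 40  <-- first match

Answer: 2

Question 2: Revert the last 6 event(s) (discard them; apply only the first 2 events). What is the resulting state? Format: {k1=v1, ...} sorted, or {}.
Answer: {count=40}

Derivation:
Keep first 2 events (discard last 6):
  after event 1 (t=4: SET count = 39): {count=39}
  after event 2 (t=14: SET count = 40): {count=40}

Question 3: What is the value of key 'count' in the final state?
Answer: -21

Derivation:
Track key 'count' through all 8 events:
  event 1 (t=4: SET count = 39): count (absent) -> 39
  event 2 (t=14: SET count = 40): count 39 -> 40
  event 3 (t=20: SET count = 11): count 40 -> 11
  event 4 (t=25: SET count = -20): count 11 -> -20
  event 5 (t=27: SET count = -17): count -20 -> -17
  event 6 (t=33: DEC count by 12): count -17 -> -29
  event 7 (t=37: INC max by 4): count unchanged
  event 8 (t=41: INC count by 8): count -29 -> -21
Final: count = -21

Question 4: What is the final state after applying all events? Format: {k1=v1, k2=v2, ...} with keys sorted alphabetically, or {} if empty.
Answer: {count=-21, max=4}

Derivation:
  after event 1 (t=4: SET count = 39): {count=39}
  after event 2 (t=14: SET count = 40): {count=40}
  after event 3 (t=20: SET count = 11): {count=11}
  after event 4 (t=25: SET count = -20): {count=-20}
  after event 5 (t=27: SET count = -17): {count=-17}
  after event 6 (t=33: DEC count by 12): {count=-29}
  after event 7 (t=37: INC max by 4): {count=-29, max=4}
  after event 8 (t=41: INC count by 8): {count=-21, max=4}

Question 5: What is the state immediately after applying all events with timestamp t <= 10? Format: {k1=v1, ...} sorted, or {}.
Apply events with t <= 10 (1 events):
  after event 1 (t=4: SET count = 39): {count=39}

Answer: {count=39}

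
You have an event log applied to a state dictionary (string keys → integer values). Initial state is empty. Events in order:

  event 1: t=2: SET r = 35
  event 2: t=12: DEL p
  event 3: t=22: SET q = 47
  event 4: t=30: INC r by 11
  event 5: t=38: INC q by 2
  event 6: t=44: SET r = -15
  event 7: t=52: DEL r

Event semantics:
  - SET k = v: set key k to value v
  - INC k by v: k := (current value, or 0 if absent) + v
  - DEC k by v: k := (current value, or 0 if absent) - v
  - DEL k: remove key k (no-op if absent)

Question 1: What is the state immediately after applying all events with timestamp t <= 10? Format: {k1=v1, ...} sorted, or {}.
Apply events with t <= 10 (1 events):
  after event 1 (t=2: SET r = 35): {r=35}

Answer: {r=35}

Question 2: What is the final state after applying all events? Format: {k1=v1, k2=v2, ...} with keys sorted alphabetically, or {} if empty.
  after event 1 (t=2: SET r = 35): {r=35}
  after event 2 (t=12: DEL p): {r=35}
  after event 3 (t=22: SET q = 47): {q=47, r=35}
  after event 4 (t=30: INC r by 11): {q=47, r=46}
  after event 5 (t=38: INC q by 2): {q=49, r=46}
  after event 6 (t=44: SET r = -15): {q=49, r=-15}
  after event 7 (t=52: DEL r): {q=49}

Answer: {q=49}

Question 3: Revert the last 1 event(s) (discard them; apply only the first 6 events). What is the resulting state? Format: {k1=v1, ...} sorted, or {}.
Answer: {q=49, r=-15}

Derivation:
Keep first 6 events (discard last 1):
  after event 1 (t=2: SET r = 35): {r=35}
  after event 2 (t=12: DEL p): {r=35}
  after event 3 (t=22: SET q = 47): {q=47, r=35}
  after event 4 (t=30: INC r by 11): {q=47, r=46}
  after event 5 (t=38: INC q by 2): {q=49, r=46}
  after event 6 (t=44: SET r = -15): {q=49, r=-15}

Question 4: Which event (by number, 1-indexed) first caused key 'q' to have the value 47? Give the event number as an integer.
Answer: 3

Derivation:
Looking for first event where q becomes 47:
  event 3: q (absent) -> 47  <-- first match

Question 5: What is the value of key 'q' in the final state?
Answer: 49

Derivation:
Track key 'q' through all 7 events:
  event 1 (t=2: SET r = 35): q unchanged
  event 2 (t=12: DEL p): q unchanged
  event 3 (t=22: SET q = 47): q (absent) -> 47
  event 4 (t=30: INC r by 11): q unchanged
  event 5 (t=38: INC q by 2): q 47 -> 49
  event 6 (t=44: SET r = -15): q unchanged
  event 7 (t=52: DEL r): q unchanged
Final: q = 49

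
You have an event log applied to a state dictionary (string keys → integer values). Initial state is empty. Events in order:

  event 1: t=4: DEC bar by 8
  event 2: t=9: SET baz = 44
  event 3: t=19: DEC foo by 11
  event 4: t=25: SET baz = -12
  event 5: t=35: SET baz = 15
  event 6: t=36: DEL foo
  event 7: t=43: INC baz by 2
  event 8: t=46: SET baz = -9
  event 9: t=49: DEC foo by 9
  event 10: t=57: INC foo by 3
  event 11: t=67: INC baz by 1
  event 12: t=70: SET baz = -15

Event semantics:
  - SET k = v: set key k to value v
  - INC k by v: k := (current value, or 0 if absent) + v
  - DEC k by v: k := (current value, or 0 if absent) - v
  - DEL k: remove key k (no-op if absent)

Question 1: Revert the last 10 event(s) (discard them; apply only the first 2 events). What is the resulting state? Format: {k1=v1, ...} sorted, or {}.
Answer: {bar=-8, baz=44}

Derivation:
Keep first 2 events (discard last 10):
  after event 1 (t=4: DEC bar by 8): {bar=-8}
  after event 2 (t=9: SET baz = 44): {bar=-8, baz=44}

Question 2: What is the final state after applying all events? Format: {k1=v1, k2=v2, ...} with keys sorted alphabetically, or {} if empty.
  after event 1 (t=4: DEC bar by 8): {bar=-8}
  after event 2 (t=9: SET baz = 44): {bar=-8, baz=44}
  after event 3 (t=19: DEC foo by 11): {bar=-8, baz=44, foo=-11}
  after event 4 (t=25: SET baz = -12): {bar=-8, baz=-12, foo=-11}
  after event 5 (t=35: SET baz = 15): {bar=-8, baz=15, foo=-11}
  after event 6 (t=36: DEL foo): {bar=-8, baz=15}
  after event 7 (t=43: INC baz by 2): {bar=-8, baz=17}
  after event 8 (t=46: SET baz = -9): {bar=-8, baz=-9}
  after event 9 (t=49: DEC foo by 9): {bar=-8, baz=-9, foo=-9}
  after event 10 (t=57: INC foo by 3): {bar=-8, baz=-9, foo=-6}
  after event 11 (t=67: INC baz by 1): {bar=-8, baz=-8, foo=-6}
  after event 12 (t=70: SET baz = -15): {bar=-8, baz=-15, foo=-6}

Answer: {bar=-8, baz=-15, foo=-6}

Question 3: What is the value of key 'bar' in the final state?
Track key 'bar' through all 12 events:
  event 1 (t=4: DEC bar by 8): bar (absent) -> -8
  event 2 (t=9: SET baz = 44): bar unchanged
  event 3 (t=19: DEC foo by 11): bar unchanged
  event 4 (t=25: SET baz = -12): bar unchanged
  event 5 (t=35: SET baz = 15): bar unchanged
  event 6 (t=36: DEL foo): bar unchanged
  event 7 (t=43: INC baz by 2): bar unchanged
  event 8 (t=46: SET baz = -9): bar unchanged
  event 9 (t=49: DEC foo by 9): bar unchanged
  event 10 (t=57: INC foo by 3): bar unchanged
  event 11 (t=67: INC baz by 1): bar unchanged
  event 12 (t=70: SET baz = -15): bar unchanged
Final: bar = -8

Answer: -8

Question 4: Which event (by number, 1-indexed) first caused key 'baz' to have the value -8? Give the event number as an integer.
Looking for first event where baz becomes -8:
  event 2: baz = 44
  event 3: baz = 44
  event 4: baz = -12
  event 5: baz = 15
  event 6: baz = 15
  event 7: baz = 17
  event 8: baz = -9
  event 9: baz = -9
  event 10: baz = -9
  event 11: baz -9 -> -8  <-- first match

Answer: 11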